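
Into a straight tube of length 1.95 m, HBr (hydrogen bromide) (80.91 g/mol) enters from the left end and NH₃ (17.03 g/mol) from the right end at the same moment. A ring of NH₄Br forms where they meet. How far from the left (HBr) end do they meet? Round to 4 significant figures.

Distances travelled in equal time are proportional to diffusion rates, so d_HBr/d_NH₃ = √(M_NH₃/M_HBr) = √(17.03/80.91) = 0.4588.
With d_HBr + d_NH₃ = 1.95 m, d_NH₃ = 1.95/(1 + 0.4588) = 1.337 m.
d_HBr = 1.95 − 1.337 = 0.6133 m.

0.6133 m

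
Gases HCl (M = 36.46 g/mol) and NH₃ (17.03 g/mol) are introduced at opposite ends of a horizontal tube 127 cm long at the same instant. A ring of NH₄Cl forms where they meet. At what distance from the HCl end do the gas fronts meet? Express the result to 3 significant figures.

51.6 cm

In equal time, each gas travels a distance ∝ its rate ∝ 1/√M, so d_HCl/d_NH₃ = √(M_NH₃/M_HCl) = √(17.03/36.46) = 0.6834.
With d_HCl + d_NH₃ = 127 cm, d_NH₃ = 127/(1 + 0.6834) = 75.44 cm.
d_HCl = 127 − 75.44 = 51.6 cm.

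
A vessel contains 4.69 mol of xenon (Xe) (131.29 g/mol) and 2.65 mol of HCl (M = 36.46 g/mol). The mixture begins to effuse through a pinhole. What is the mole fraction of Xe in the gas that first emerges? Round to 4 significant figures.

0.4826

The effusion rate of species i is ∝ p_i/√M_i ∝ n_i/√M_i.
Mole fraction of Xe in the effusate = (n_Xe/√M_Xe) / (n_Xe/√M_Xe + n_HCl/√M_HCl)
= (4.69/√131.29) / (4.69/√131.29 + 2.65/√36.46) = 0.4093/(0.4093 + 0.4389) = 0.4826.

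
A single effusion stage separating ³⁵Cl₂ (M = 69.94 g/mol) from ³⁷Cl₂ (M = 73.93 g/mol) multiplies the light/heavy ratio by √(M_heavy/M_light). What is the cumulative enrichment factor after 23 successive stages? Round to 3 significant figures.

Each stage multiplies the ratio by α = √(73.93/69.94), so after 23 stages the overall factor is α^23 = (73.93/69.94)^(23/2).
= 1.05705^(23/2) = 1.89.

1.89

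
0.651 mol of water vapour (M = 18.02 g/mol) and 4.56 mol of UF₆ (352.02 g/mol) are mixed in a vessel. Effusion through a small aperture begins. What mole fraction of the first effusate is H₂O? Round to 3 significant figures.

0.387

Each component's effusion rate ∝ (its partial pressure)·(1/√M) ∝ n_i/√M_i.
So x_H₂O in the escaping gas = (n_H₂O/√M_H₂O) / Σ(n_i/√M_i)
= (0.651/√18.02) / (0.651/√18.02 + 4.56/√352.02) = 0.1534/(0.1534 + 0.2430) = 0.387.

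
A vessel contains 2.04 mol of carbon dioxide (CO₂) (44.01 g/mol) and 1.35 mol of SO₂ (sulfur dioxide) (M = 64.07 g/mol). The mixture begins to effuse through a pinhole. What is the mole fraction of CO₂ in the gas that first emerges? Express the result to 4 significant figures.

0.6458

Effusion rate of each component ∝ n_i/√M_i (partial pressure × 1/√M).
So x_CO₂ in the escaping gas = (n_CO₂/√M_CO₂) / Σ(n_i/√M_i)
= (2.04/√44.01) / (2.04/√44.01 + 1.35/√64.07) = 0.3075/(0.3075 + 0.1687) = 0.6458.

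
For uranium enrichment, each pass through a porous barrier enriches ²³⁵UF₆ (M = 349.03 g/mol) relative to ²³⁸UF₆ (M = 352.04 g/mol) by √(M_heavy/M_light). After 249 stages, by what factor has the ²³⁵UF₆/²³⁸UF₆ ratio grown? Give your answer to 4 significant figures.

2.913

Each stage multiplies the ratio by α = √(352.04/349.03), so after 249 stages the overall factor is α^249 = (352.04/349.03)^(249/2).
= 1.00862^(249/2) = 2.913.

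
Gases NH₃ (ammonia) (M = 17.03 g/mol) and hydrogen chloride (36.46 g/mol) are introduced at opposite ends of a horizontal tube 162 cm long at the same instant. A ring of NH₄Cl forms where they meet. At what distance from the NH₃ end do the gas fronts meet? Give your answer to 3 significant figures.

The fronts meet when d_NH₃ + d_HCl = L with d_NH₃/d_HCl = √(M_HCl/M_NH₃) (Graham's law). Here √(M_HCl/M_NH₃) = √(36.46/17.03) = 1.463.
With d_NH₃ + d_HCl = 162 cm, d_HCl = 162/(1 + 1.463) = 65.77 cm.
d_NH₃ = 162 − 65.77 = 96.2 cm.

96.2 cm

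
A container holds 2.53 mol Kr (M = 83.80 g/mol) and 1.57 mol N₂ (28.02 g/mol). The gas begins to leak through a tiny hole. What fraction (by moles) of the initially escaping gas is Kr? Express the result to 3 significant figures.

0.482

Rate_i ∝ x_i/√M_i (Graham's law weighted by mole fraction), so the effusate composition follows n_i/√M_i.
So x_Kr in the escaping gas = (n_Kr/√M_Kr) / Σ(n_i/√M_i)
= (2.53/√83.80) / (2.53/√83.80 + 1.57/√28.02) = 0.2764/(0.2764 + 0.2966) = 0.482.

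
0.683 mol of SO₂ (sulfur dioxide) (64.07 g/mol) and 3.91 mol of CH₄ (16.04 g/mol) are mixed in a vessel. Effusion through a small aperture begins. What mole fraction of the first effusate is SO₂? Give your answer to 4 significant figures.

0.08038

Rate_i ∝ x_i/√M_i (Graham's law weighted by mole fraction), so the effusate composition follows n_i/√M_i.
So x_SO₂ in the escaping gas = (n_SO₂/√M_SO₂) / Σ(n_i/√M_i)
= (0.683/√64.07) / (0.683/√64.07 + 3.91/√16.04) = 0.08533/(0.08533 + 0.9763) = 0.08038.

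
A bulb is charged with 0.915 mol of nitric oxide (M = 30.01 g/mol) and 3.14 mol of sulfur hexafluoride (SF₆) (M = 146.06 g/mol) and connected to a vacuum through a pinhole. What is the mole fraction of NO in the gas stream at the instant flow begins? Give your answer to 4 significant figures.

0.3913

Effusion rate of each component ∝ n_i/√M_i (partial pressure × 1/√M).
Mole fraction of NO in the effusate = (n_NO/√M_NO) / (n_NO/√M_NO + n_SF₆/√M_SF₆)
= (0.915/√30.01) / (0.915/√30.01 + 3.14/√146.06) = 0.1670/(0.1670 + 0.2598) = 0.3913.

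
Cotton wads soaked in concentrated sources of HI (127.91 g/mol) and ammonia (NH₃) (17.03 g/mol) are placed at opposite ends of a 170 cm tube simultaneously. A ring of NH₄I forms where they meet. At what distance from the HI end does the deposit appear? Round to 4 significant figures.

45.45 cm

Distances travelled in equal time are proportional to diffusion rates, so d_HI/d_NH₃ = √(M_NH₃/M_HI) = √(17.03/127.91) = 0.3649.
With d_HI + d_NH₃ = 170 cm, d_NH₃ = 170/(1 + 0.3649) = 124.6 cm.
d_HI = 170 − 124.6 = 45.45 cm.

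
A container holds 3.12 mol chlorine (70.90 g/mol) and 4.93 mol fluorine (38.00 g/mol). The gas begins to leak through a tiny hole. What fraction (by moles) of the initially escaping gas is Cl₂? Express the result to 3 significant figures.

Each component's effusion rate ∝ (its partial pressure)·(1/√M) ∝ n_i/√M_i.
x_Cl₂(eff) = (n_Cl₂/√M_Cl₂) / (n_Cl₂/√M_Cl₂ + n_F₂/√M_F₂)
= (3.12/√70.90) / (3.12/√70.90 + 4.93/√38.00) = 0.3705/(0.3705 + 0.7998) = 0.317.

0.317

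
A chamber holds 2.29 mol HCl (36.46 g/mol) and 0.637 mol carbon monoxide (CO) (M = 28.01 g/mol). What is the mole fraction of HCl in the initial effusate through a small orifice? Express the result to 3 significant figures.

Rate_i ∝ x_i/√M_i (Graham's law weighted by mole fraction), so the effusate composition follows n_i/√M_i.
So x_HCl in the escaping gas = (n_HCl/√M_HCl) / Σ(n_i/√M_i)
= (2.29/√36.46) / (2.29/√36.46 + 0.637/√28.01) = 0.3793/(0.3793 + 0.1204) = 0.759.

0.759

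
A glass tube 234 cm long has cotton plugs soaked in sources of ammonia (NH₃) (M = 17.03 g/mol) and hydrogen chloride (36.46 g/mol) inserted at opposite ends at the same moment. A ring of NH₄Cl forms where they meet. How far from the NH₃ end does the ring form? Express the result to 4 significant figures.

In equal time, each gas travels a distance ∝ its rate ∝ 1/√M, so d_NH₃/d_HCl = √(M_HCl/M_NH₃) = √(36.46/17.03) = 1.463.
With d_NH₃ + d_HCl = 234 cm, d_HCl = 234/(1 + 1.463) = 95.00 cm.
d_NH₃ = 234 − 95.00 = 139.0 cm.

139.0 cm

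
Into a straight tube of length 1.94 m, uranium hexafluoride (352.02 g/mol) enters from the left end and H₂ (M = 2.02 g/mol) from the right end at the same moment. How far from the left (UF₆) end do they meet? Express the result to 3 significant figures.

The fronts meet when d_UF₆ + d_H₂ = L with d_UF₆/d_H₂ = √(M_H₂/M_UF₆) (Graham's law). Here √(M_H₂/M_UF₆) = √(2.02/352.02) = 0.07575.
With d_UF₆ + d_H₂ = 1.94 m, d_H₂ = 1.94/(1 + 0.07575) = 1.803 m.
d_UF₆ = 1.94 − 1.803 = 0.137 m.

0.137 m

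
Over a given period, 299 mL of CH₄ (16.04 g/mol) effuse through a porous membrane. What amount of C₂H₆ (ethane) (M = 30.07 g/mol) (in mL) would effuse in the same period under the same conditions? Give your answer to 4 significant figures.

From Graham's law, rate_C₂H₆/rate_CH₄ = √(M_CH₄/M_C₂H₆) = √(16.04/30.07) = √0.5334 = 0.7304.
So the volume for C₂H₆ is 299 × 0.7304 = 218.4 mL.

218.4 mL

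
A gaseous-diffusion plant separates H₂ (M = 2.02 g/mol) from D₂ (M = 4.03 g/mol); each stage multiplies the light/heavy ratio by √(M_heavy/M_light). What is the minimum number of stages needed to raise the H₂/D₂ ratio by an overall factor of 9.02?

Single-stage factor α = √(4.03/2.02), so ln α = ½ ln(1.99505) = 0.3453.
Need α^N ≥ 9.02 ⇒ N ≥ ln(9.02) / ln α = 2.199 / 0.3453 = 6.37.
Rounding up, N = 7 stages.

7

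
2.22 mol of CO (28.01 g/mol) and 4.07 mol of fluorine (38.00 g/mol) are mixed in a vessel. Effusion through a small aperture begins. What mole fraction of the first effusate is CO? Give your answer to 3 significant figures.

Rate_i ∝ x_i/√M_i (Graham's law weighted by mole fraction), so the effusate composition follows n_i/√M_i.
x_CO(eff) = (n_CO/√M_CO) / (n_CO/√M_CO + n_F₂/√M_F₂)
= (2.22/√28.01) / (2.22/√28.01 + 4.07/√38.00) = 0.4195/(0.4195 + 0.6602) = 0.388.

0.388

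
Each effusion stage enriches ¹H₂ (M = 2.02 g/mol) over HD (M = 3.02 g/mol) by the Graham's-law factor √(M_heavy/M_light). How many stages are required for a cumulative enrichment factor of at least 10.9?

Per stage α = (3.02/2.02)^(1/2) = 1.49505^0.5, giving ln α = 0.2011.
Need α^N ≥ 10.9 ⇒ N ≥ ln(10.9) / ln α = 2.389 / 0.2011 = 11.88.
So at least 12 stages are needed.

12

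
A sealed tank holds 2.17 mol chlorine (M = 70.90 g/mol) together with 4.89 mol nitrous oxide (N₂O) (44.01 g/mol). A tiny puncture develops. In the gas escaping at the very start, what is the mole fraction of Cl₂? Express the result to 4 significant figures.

0.2591

Rate_i ∝ x_i/√M_i (Graham's law weighted by mole fraction), so the effusate composition follows n_i/√M_i.
x_Cl₂(eff) = (n_Cl₂/√M_Cl₂) / (n_Cl₂/√M_Cl₂ + n_N₂O/√M_N₂O)
= (2.17/√70.90) / (2.17/√70.90 + 4.89/√44.01) = 0.2577/(0.2577 + 0.7371) = 0.2591.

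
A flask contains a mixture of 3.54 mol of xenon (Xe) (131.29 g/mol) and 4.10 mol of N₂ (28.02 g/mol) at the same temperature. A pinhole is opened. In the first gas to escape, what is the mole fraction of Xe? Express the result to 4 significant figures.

Each component's effusion rate ∝ (its partial pressure)·(1/√M) ∝ n_i/√M_i.
So x_Xe in the escaping gas = (n_Xe/√M_Xe) / Σ(n_i/√M_i)
= (3.54/√131.29) / (3.54/√131.29 + 4.10/√28.02) = 0.3089/(0.3089 + 0.7746) = 0.2851.

0.2851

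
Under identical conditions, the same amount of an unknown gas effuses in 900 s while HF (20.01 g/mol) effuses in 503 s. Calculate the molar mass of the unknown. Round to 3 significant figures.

64.1 g/mol

Using Graham's law: t_X/t_HF = √(M_X/M_HF).
900/503 = 1.789 = √(M_X/20.01)
M_X = 20.01 × 1.789² = 20.01 × 3.201 = 64.1 g/mol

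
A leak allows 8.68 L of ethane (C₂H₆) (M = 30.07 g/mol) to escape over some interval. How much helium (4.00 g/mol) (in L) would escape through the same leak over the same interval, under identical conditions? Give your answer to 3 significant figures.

23.8 L

From Graham's law, rate_He/rate_C₂H₆ = √(M_C₂H₆/M_He) = √(30.07/4.00) = √7.518 = 2.742.
So the volume for He is 8.68 × 2.742 = 23.8 L.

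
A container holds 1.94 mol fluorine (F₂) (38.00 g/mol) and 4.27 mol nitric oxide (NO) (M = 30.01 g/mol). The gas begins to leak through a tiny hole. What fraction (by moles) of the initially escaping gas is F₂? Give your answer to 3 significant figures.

0.288

Effusion rate of each component ∝ n_i/√M_i (partial pressure × 1/√M).
Mole fraction of F₂ in the effusate = (n_F₂/√M_F₂) / (n_F₂/√M_F₂ + n_NO/√M_NO)
= (1.94/√38.00) / (1.94/√38.00 + 4.27/√30.01) = 0.3147/(0.3147 + 0.7795) = 0.288.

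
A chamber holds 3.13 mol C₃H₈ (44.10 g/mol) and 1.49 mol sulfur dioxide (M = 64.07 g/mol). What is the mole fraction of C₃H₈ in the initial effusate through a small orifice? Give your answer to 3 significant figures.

Rate_i ∝ x_i/√M_i (Graham's law weighted by mole fraction), so the effusate composition follows n_i/√M_i.
Mole fraction of C₃H₈ in the effusate = (n_C₃H₈/√M_C₃H₈) / (n_C₃H₈/√M_C₃H₈ + n_SO₂/√M_SO₂)
= (3.13/√44.10) / (3.13/√44.10 + 1.49/√64.07) = 0.4713/(0.4713 + 0.1861) = 0.717.

0.717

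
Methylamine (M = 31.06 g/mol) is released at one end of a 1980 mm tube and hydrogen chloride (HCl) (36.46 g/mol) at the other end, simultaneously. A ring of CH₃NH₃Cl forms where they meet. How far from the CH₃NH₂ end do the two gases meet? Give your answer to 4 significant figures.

Distances travelled in equal time are proportional to diffusion rates, so d_CH₃NH₂/d_HCl = √(M_HCl/M_CH₃NH₂) = √(36.46/31.06) = 1.083.
With d_CH₃NH₂ + d_HCl = 1980 mm, d_HCl = 1980/(1 + 1.083) = 950.3 mm.
d_CH₃NH₂ = 1980 − 950.3 = 1030 mm.

1030 mm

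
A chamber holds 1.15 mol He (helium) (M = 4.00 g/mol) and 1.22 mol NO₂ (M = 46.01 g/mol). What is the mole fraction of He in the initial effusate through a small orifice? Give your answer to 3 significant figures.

0.762

The effusion rate of species i is ∝ p_i/√M_i ∝ n_i/√M_i.
Mole fraction of He in the effusate = (n_He/√M_He) / (n_He/√M_He + n_NO₂/√M_NO₂)
= (1.15/√4.00) / (1.15/√4.00 + 1.22/√46.01) = 0.5750/(0.5750 + 0.1799) = 0.762.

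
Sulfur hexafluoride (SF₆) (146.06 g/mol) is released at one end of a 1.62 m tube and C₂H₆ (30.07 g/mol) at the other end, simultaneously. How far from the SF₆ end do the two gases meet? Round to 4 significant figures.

In equal time, each gas travels a distance ∝ its rate ∝ 1/√M, so d_SF₆/d_C₂H₆ = √(M_C₂H₆/M_SF₆) = √(30.07/146.06) = 0.4537.
With d_SF₆ + d_C₂H₆ = 1.62 m, d_C₂H₆ = 1.62/(1 + 0.4537) = 1.114 m.
d_SF₆ = 1.62 − 1.114 = 0.5056 m.

0.5056 m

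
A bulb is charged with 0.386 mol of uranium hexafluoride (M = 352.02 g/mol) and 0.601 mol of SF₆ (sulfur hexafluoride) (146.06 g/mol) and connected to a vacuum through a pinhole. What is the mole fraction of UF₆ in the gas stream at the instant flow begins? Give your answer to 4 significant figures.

0.2926

Each component's effusion rate ∝ (its partial pressure)·(1/√M) ∝ n_i/√M_i.
Mole fraction of UF₆ in the effusate = (n_UF₆/√M_UF₆) / (n_UF₆/√M_UF₆ + n_SF₆/√M_SF₆)
= (0.386/√352.02) / (0.386/√352.02 + 0.601/√146.06) = 0.02057/(0.02057 + 0.04973) = 0.2926.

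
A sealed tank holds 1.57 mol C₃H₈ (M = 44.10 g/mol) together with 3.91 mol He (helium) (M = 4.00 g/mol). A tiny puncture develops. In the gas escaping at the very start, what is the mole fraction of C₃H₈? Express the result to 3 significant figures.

The effusion rate of species i is ∝ p_i/√M_i ∝ n_i/√M_i.
So x_C₃H₈ in the escaping gas = (n_C₃H₈/√M_C₃H₈) / Σ(n_i/√M_i)
= (1.57/√44.10) / (1.57/√44.10 + 3.91/√4.00) = 0.2364/(0.2364 + 1.955) = 0.108.

0.108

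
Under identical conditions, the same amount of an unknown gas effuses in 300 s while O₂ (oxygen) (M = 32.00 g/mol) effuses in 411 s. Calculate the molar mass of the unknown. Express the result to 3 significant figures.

Graham's law gives t_X/t_O₂ = √(M_X/M_O₂).
300/411 = 0.7299 = √(M_X/32.00)
M_X = 32.00 × 0.7299² = 32.00 × 0.5328 = 17.0 g/mol

17.0 g/mol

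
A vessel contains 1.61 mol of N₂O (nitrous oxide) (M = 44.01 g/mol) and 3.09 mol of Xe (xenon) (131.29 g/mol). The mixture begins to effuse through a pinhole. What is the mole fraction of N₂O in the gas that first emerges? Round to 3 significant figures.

0.474

The effusion rate of species i is ∝ p_i/√M_i ∝ n_i/√M_i.
So x_N₂O in the escaping gas = (n_N₂O/√M_N₂O) / Σ(n_i/√M_i)
= (1.61/√44.01) / (1.61/√44.01 + 3.09/√131.29) = 0.2427/(0.2427 + 0.2697) = 0.474.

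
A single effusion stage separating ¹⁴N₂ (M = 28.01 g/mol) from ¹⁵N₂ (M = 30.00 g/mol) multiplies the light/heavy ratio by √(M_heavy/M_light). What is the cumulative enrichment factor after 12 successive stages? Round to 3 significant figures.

1.51

Overall factor = α^12 with α = √(30.00/28.01), i.e. (30.00/28.01)^(12/2).
= 1.07105^6 = 1.51.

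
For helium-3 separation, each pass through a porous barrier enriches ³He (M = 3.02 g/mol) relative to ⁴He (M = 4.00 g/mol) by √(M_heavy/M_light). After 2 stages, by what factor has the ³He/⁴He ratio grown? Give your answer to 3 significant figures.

Each stage multiplies the ratio by α = √(4.00/3.02), so after 2 stages the overall factor is α^2 = (4.00/3.02)^(2/2).
= 1.32450^1 = 1.32.

1.32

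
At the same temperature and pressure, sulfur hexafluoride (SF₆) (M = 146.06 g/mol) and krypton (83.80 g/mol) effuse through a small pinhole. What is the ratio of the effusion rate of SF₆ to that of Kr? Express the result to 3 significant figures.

By Graham's law, rate_SF₆/rate_Kr = √(M_Kr/M_SF₆) = √(83.80/146.06) = √0.5737 = 0.757.

0.757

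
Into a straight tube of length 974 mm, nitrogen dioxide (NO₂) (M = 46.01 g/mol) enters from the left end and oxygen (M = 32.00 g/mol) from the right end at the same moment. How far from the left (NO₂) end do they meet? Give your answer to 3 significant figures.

443 mm

Graham's law gives d_NO₂/d_O₂ = rate_NO₂/rate_O₂ = √(M_O₂/M_NO₂) = √(32.00/46.01) = 0.8340.
With d_NO₂ + d_O₂ = 974 mm, d_O₂ = 974/(1 + 0.8340) = 531.1 mm.
d_NO₂ = 974 − 531.1 = 443 mm.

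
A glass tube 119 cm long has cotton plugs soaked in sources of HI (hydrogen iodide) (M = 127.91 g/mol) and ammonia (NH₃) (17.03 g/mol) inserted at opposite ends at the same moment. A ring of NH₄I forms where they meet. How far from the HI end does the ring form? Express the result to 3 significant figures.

31.8 cm

The fronts meet when d_HI + d_NH₃ = L with d_HI/d_NH₃ = √(M_NH₃/M_HI) (Graham's law). Here √(M_NH₃/M_HI) = √(17.03/127.91) = 0.3649.
With d_HI + d_NH₃ = 119 cm, d_NH₃ = 119/(1 + 0.3649) = 87.19 cm.
d_HI = 119 − 87.19 = 31.8 cm.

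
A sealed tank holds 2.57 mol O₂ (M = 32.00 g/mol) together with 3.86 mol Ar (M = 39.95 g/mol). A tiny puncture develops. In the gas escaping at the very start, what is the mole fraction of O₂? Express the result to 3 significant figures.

0.427

Effusion rate of each component ∝ n_i/√M_i (partial pressure × 1/√M).
So x_O₂ in the escaping gas = (n_O₂/√M_O₂) / Σ(n_i/√M_i)
= (2.57/√32.00) / (2.57/√32.00 + 3.86/√39.95) = 0.4543/(0.4543 + 0.6107) = 0.427.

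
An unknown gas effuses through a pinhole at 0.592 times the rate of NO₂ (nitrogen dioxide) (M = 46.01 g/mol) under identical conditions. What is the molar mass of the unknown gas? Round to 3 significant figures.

131 g/mol

From Graham's law, rate_X/rate_NO₂ = √(M_NO₂/M_X).
0.592 = √(46.01/M_X)
M_X = 46.01 / 0.592² = 46.01 / 0.3505 = 131 g/mol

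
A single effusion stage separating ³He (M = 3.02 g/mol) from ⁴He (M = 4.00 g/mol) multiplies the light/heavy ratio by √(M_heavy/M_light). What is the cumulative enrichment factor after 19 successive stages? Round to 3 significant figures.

Overall factor = α^19 with α = √(4.00/3.02), i.e. (4.00/3.02)^(19/2).
= 1.32450^(19/2) = 14.4.

14.4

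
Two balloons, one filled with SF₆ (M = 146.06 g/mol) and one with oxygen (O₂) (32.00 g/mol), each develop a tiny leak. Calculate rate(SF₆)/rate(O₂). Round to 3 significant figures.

Using Graham's law: rate_SF₆/rate_O₂ = √(M_O₂/M_SF₆) = √(32.00/146.06) = √0.2191 = 0.468.

0.468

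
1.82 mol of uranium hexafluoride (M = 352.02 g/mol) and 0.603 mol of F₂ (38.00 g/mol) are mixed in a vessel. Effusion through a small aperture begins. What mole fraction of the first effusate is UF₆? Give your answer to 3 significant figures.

0.498

Effusion rate of each component ∝ n_i/√M_i (partial pressure × 1/√M).
So x_UF₆ in the escaping gas = (n_UF₆/√M_UF₆) / Σ(n_i/√M_i)
= (1.82/√352.02) / (1.82/√352.02 + 0.603/√38.00) = 0.09700/(0.09700 + 0.09782) = 0.498.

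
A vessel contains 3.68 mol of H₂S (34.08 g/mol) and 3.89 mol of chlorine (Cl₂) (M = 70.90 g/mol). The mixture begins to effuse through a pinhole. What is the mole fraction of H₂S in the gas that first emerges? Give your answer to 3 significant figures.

Each component's effusion rate ∝ (its partial pressure)·(1/√M) ∝ n_i/√M_i.
Mole fraction of H₂S in the effusate = (n_H₂S/√M_H₂S) / (n_H₂S/√M_H₂S + n_Cl₂/√M_Cl₂)
= (3.68/√34.08) / (3.68/√34.08 + 3.89/√70.90) = 0.6304/(0.6304 + 0.4620) = 0.577.

0.577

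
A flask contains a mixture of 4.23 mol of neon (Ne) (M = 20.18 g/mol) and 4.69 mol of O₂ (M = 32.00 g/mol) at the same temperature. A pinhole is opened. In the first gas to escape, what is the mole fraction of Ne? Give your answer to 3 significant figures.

Each component's effusion rate ∝ (its partial pressure)·(1/√M) ∝ n_i/√M_i.
So x_Ne in the escaping gas = (n_Ne/√M_Ne) / Σ(n_i/√M_i)
= (4.23/√20.18) / (4.23/√20.18 + 4.69/√32.00) = 0.9416/(0.9416 + 0.8291) = 0.532.

0.532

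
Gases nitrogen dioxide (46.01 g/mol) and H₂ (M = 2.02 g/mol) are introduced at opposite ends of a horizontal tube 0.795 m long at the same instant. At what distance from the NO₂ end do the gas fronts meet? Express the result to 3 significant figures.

In equal time, each gas travels a distance ∝ its rate ∝ 1/√M, so d_NO₂/d_H₂ = √(M_H₂/M_NO₂) = √(2.02/46.01) = 0.2095.
With d_NO₂ + d_H₂ = 0.795 m, d_H₂ = 0.795/(1 + 0.2095) = 0.6573 m.
d_NO₂ = 0.795 − 0.6573 = 0.138 m.

0.138 m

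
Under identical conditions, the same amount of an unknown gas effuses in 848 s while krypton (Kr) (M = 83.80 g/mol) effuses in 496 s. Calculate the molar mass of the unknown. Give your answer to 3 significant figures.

From Graham's law, t_X/t_Kr = √(M_X/M_Kr).
848/496 = 1.710 = √(M_X/83.80)
M_X = 83.80 × 1.710² = 83.80 × 2.923 = 245 g/mol

245 g/mol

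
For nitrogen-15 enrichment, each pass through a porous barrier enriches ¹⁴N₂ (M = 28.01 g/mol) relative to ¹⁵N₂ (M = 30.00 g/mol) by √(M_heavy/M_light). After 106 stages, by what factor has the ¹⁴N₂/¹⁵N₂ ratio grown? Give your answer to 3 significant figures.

Overall factor = α^106 with α = √(30.00/28.01), i.e. (30.00/28.01)^(106/2).
= 1.07105^53 = 38.0.

38.0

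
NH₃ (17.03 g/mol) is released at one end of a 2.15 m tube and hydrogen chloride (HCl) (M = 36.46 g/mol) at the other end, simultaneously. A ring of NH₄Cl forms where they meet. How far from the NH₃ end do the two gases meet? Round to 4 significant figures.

1.277 m

The fronts meet when d_NH₃ + d_HCl = L with d_NH₃/d_HCl = √(M_HCl/M_NH₃) (Graham's law). Here √(M_HCl/M_NH₃) = √(36.46/17.03) = 1.463.
With d_NH₃ + d_HCl = 2.15 m, d_HCl = 2.15/(1 + 1.463) = 0.8729 m.
d_NH₃ = 2.15 − 0.8729 = 1.277 m.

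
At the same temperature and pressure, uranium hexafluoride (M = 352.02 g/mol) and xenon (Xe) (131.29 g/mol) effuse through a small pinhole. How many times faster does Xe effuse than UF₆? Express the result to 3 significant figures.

1.64

Graham's law gives rate_Xe/rate_UF₆ = √(M_UF₆/M_Xe) = √(352.02/131.29) = √2.681 = 1.64.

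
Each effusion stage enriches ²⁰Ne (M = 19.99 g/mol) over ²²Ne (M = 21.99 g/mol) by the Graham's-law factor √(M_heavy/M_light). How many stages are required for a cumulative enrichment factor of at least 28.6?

Per stage α = (21.99/19.99)^(1/2) = 1.10005^0.5, giving ln α = 0.04768.
Need α^N ≥ 28.6 ⇒ N ≥ ln(28.6) / ln α = 3.353 / 0.04768 = 70.33.
So at least 71 stages are needed.

71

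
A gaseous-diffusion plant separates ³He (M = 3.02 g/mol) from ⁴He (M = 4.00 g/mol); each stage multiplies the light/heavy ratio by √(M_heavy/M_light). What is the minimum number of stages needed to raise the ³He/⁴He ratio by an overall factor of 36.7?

Per stage α = (4.00/3.02)^(1/2) = 1.32450^0.5, giving ln α = 0.1405.
Need α^N ≥ 36.7 ⇒ N ≥ ln(36.7) / ln α = 3.603 / 0.1405 = 25.64.
Minimum whole number of stages: N = 26.

26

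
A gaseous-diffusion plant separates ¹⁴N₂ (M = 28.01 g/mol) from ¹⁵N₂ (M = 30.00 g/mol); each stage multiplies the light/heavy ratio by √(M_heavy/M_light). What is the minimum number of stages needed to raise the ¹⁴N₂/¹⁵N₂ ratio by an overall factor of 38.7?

107

Single-stage factor α = √(30.00/28.01), so ln α = ½ ln(1.07105) = 0.03432.
Need α^N ≥ 38.7 ⇒ N ≥ ln(38.7) / ln α = 3.656 / 0.03432 = 106.53.
Minimum whole number of stages: N = 107.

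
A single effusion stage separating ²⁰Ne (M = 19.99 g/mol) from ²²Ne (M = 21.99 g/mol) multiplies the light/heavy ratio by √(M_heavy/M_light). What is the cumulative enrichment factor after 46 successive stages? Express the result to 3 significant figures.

Overall factor = α^46 with α = √(21.99/19.99), i.e. (21.99/19.99)^(46/2).
= 1.10005^23 = 8.96.

8.96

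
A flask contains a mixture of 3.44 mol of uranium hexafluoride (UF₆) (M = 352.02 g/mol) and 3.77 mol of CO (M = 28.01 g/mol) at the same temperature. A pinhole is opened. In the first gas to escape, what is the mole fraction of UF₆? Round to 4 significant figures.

Effusion rate of each component ∝ n_i/√M_i (partial pressure × 1/√M).
Mole fraction of UF₆ in the effusate = (n_UF₆/√M_UF₆) / (n_UF₆/√M_UF₆ + n_CO/√M_CO)
= (3.44/√352.02) / (3.44/√352.02 + 3.77/√28.01) = 0.1833/(0.1833 + 0.7123) = 0.2047.

0.2047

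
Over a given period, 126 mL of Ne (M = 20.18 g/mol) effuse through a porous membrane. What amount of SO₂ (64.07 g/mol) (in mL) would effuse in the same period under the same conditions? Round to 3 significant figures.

Since effusion rate ∝ 1/√M, rate_SO₂/rate_Ne = √(M_Ne/M_SO₂) = √(20.18/64.07) = √0.3150 = 0.5612.
So the volume for SO₂ is 126 × 0.5612 = 70.7 mL.

70.7 mL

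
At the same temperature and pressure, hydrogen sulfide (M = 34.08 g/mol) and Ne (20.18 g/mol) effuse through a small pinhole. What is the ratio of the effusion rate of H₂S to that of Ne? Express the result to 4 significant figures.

Graham's law gives rate_H₂S/rate_Ne = √(M_Ne/M_H₂S) = √(20.18/34.08) = √0.5921 = 0.7695.

0.7695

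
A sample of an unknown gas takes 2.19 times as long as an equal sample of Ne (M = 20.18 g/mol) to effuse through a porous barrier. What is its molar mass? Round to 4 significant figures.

96.79 g/mol

By Graham's law, t_X/t_Ne = √(M_X/M_Ne).
2.19 = √(M_X/20.18)
M_X = 20.18 × 2.19² = 20.18 × 4.796 = 96.79 g/mol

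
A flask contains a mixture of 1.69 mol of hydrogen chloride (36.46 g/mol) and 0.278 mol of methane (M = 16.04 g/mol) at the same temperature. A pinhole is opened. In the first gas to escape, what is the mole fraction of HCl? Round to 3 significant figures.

0.801

Rate_i ∝ x_i/√M_i (Graham's law weighted by mole fraction), so the effusate composition follows n_i/√M_i.
Mole fraction of HCl in the effusate = (n_HCl/√M_HCl) / (n_HCl/√M_HCl + n_CH₄/√M_CH₄)
= (1.69/√36.46) / (1.69/√36.46 + 0.278/√16.04) = 0.2799/(0.2799 + 0.06941) = 0.801.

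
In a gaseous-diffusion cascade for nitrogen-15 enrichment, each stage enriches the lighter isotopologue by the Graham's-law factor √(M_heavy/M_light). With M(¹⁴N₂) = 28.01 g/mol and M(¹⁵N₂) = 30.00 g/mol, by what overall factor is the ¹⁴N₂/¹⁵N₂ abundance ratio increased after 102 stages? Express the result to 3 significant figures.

33.1

Each stage multiplies the ratio by α = √(30.00/28.01), so after 102 stages the overall factor is α^102 = (30.00/28.01)^(102/2).
= 1.07105^51 = 33.1.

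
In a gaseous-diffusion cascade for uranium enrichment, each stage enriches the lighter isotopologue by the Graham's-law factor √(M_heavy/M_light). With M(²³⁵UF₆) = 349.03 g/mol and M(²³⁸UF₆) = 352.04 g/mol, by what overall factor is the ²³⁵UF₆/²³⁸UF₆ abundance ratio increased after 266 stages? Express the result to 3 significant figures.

The single-stage factor is √(M_heavy/M_light), so 266 stages give [√(352.04/349.03)]^266 = (352.04/349.03)^(266/2).
= 1.00862^133 = 3.13.

3.13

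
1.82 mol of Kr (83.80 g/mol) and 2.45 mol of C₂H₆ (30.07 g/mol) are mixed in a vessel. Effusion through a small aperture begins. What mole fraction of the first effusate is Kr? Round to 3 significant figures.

0.308

The effusion rate of species i is ∝ p_i/√M_i ∝ n_i/√M_i.
So x_Kr in the escaping gas = (n_Kr/√M_Kr) / Σ(n_i/√M_i)
= (1.82/√83.80) / (1.82/√83.80 + 2.45/√30.07) = 0.1988/(0.1988 + 0.4468) = 0.308.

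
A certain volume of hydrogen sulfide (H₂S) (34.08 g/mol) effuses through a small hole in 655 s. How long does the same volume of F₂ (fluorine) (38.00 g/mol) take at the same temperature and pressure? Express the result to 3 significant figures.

692 s

Graham's law gives t_F₂/t_H₂S = √(M_F₂/M_H₂S) = √(38.00/34.08) = √1.115 = 1.056.
So the time for F₂ is 655 × 1.056 = 692 s.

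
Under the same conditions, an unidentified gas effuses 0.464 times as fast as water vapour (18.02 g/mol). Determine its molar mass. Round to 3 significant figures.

By Graham's law, rate_X/rate_H₂O = √(M_H₂O/M_X).
0.464 = √(18.02/M_X)
M_X = 18.02 / 0.464² = 18.02 / 0.2153 = 83.7 g/mol

83.7 g/mol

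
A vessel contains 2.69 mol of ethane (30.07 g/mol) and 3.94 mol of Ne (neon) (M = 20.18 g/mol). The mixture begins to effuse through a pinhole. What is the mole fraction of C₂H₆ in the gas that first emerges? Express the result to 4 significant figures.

0.3587

Each component's effusion rate ∝ (its partial pressure)·(1/√M) ∝ n_i/√M_i.
So x_C₂H₆ in the escaping gas = (n_C₂H₆/√M_C₂H₆) / Σ(n_i/√M_i)
= (2.69/√30.07) / (2.69/√30.07 + 3.94/√20.18) = 0.4906/(0.4906 + 0.8771) = 0.3587.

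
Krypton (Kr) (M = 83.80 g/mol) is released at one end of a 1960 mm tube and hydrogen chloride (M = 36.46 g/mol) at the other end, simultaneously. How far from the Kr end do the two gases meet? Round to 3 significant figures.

779 mm

Distances travelled in equal time are proportional to diffusion rates, so d_Kr/d_HCl = √(M_HCl/M_Kr) = √(36.46/83.80) = 0.6596.
With d_Kr + d_HCl = 1960 mm, d_HCl = 1960/(1 + 0.6596) = 1181 mm.
d_Kr = 1960 − 1181 = 779 mm.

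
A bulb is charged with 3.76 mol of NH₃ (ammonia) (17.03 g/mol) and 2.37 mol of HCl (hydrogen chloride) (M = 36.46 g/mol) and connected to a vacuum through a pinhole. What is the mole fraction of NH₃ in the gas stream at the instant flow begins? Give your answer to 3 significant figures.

0.699

Each component's effusion rate ∝ (its partial pressure)·(1/√M) ∝ n_i/√M_i.
x_NH₃(eff) = (n_NH₃/√M_NH₃) / (n_NH₃/√M_NH₃ + n_HCl/√M_HCl)
= (3.76/√17.03) / (3.76/√17.03 + 2.37/√36.46) = 0.9111/(0.9111 + 0.3925) = 0.699.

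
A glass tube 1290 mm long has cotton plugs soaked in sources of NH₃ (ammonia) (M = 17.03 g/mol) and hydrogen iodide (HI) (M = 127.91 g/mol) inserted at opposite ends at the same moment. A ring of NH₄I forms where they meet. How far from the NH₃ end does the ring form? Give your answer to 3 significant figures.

945 mm

Graham's law gives d_NH₃/d_HI = rate_NH₃/rate_HI = √(M_HI/M_NH₃) = √(127.91/17.03) = 2.741.
With d_NH₃ + d_HI = 1290 mm, d_HI = 1290/(1 + 2.741) = 344.9 mm.
d_NH₃ = 1290 − 344.9 = 945 mm.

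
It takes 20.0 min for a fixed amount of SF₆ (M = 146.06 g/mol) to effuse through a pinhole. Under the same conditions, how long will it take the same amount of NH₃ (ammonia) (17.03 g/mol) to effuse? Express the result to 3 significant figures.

Since effusion rate ∝ 1/√M, t_NH₃/t_SF₆ = √(M_NH₃/M_SF₆) = √(17.03/146.06) = √0.1166 = 0.3415.
So the time for NH₃ is 20.0 × 0.3415 = 6.83 min.

6.83 min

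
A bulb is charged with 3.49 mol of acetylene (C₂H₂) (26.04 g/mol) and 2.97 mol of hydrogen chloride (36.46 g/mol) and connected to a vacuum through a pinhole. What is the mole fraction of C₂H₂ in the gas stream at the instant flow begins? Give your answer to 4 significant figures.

The effusion rate of species i is ∝ p_i/√M_i ∝ n_i/√M_i.
x_C₂H₂(eff) = (n_C₂H₂/√M_C₂H₂) / (n_C₂H₂/√M_C₂H₂ + n_HCl/√M_HCl)
= (3.49/√26.04) / (3.49/√26.04 + 2.97/√36.46) = 0.6839/(0.6839 + 0.4919) = 0.5817.

0.5817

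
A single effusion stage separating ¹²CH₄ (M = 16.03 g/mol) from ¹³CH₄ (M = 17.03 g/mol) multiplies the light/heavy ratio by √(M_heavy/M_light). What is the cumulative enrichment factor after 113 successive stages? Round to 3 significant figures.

30.5

The single-stage factor is √(M_heavy/M_light), so 113 stages give [√(17.03/16.03)]^113 = (17.03/16.03)^(113/2).
= 1.06238^(113/2) = 30.5.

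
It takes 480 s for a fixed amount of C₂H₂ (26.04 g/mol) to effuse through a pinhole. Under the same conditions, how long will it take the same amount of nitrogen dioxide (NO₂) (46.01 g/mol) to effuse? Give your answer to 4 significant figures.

By Graham's law, t_NO₂/t_C₂H₂ = √(M_NO₂/M_C₂H₂) = √(46.01/26.04) = √1.767 = 1.329.
So the time for NO₂ is 480 × 1.329 = 638.0 s.

638.0 s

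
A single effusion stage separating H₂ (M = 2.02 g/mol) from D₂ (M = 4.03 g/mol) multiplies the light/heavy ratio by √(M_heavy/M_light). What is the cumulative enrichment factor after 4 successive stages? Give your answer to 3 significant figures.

After 4 stages the ratio has grown by (√(4.03/2.02))^4 = (4.03/2.02)^(4/2).
= 1.99505^2 = 3.98.

3.98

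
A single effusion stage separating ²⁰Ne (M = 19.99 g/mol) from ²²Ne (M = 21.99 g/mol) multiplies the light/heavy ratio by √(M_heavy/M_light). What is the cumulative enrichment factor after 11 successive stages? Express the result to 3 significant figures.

Overall factor = α^11 with α = √(21.99/19.99), i.e. (21.99/19.99)^(11/2).
= 1.10005^(11/2) = 1.69.

1.69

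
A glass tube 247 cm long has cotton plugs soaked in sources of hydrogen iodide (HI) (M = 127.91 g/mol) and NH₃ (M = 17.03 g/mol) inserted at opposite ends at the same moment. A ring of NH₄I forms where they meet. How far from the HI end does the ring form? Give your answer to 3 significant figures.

Graham's law gives d_HI/d_NH₃ = rate_HI/rate_NH₃ = √(M_NH₃/M_HI) = √(17.03/127.91) = 0.3649.
With d_HI + d_NH₃ = 247 cm, d_NH₃ = 247/(1 + 0.3649) = 181.0 cm.
d_HI = 247 − 181.0 = 66.0 cm.

66.0 cm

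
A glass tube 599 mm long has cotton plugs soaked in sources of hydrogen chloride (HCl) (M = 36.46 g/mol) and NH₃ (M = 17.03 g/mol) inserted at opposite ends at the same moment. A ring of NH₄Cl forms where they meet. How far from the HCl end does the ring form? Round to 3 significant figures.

Distances travelled in equal time are proportional to diffusion rates, so d_HCl/d_NH₃ = √(M_NH₃/M_HCl) = √(17.03/36.46) = 0.6834.
With d_HCl + d_NH₃ = 599 mm, d_NH₃ = 599/(1 + 0.6834) = 355.8 mm.
d_HCl = 599 − 355.8 = 243 mm.

243 mm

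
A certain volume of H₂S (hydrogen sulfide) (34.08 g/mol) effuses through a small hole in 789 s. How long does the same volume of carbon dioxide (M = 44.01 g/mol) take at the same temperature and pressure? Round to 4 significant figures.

By Graham's law, t_CO₂/t_H₂S = √(M_CO₂/M_H₂S) = √(44.01/34.08) = √1.291 = 1.136.
So the time for CO₂ is 789 × 1.136 = 896.6 s.

896.6 s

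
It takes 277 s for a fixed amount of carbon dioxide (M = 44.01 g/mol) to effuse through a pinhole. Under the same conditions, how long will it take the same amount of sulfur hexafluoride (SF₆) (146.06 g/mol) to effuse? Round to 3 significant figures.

505 s

Graham's law gives t_SF₆/t_CO₂ = √(M_SF₆/M_CO₂) = √(146.06/44.01) = √3.319 = 1.822.
So the time for SF₆ is 277 × 1.822 = 505 s.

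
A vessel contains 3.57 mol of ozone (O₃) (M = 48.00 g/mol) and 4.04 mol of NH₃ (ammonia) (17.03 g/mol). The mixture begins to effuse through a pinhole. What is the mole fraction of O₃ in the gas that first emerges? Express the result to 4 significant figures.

The effusion rate of species i is ∝ p_i/√M_i ∝ n_i/√M_i.
x_O₃(eff) = (n_O₃/√M_O₃) / (n_O₃/√M_O₃ + n_NH₃/√M_NH₃)
= (3.57/√48.00) / (3.57/√48.00 + 4.04/√17.03) = 0.5153/(0.5153 + 0.9790) = 0.3448.

0.3448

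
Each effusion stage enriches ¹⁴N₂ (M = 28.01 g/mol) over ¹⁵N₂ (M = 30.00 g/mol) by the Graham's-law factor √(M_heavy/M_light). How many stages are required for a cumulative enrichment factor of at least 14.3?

78

Single-stage factor α = √(30.00/28.01), so ln α = ½ ln(1.07105) = 0.03432.
Need α^N ≥ 14.3 ⇒ N ≥ ln(14.3) / ln α = 2.660 / 0.03432 = 77.52.
Rounding up, N = 78 stages.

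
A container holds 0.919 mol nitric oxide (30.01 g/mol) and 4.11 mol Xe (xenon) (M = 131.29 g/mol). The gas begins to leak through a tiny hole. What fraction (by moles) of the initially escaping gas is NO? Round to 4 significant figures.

0.3187

Rate_i ∝ x_i/√M_i (Graham's law weighted by mole fraction), so the effusate composition follows n_i/√M_i.
Mole fraction of NO in the effusate = (n_NO/√M_NO) / (n_NO/√M_NO + n_Xe/√M_Xe)
= (0.919/√30.01) / (0.919/√30.01 + 4.11/√131.29) = 0.1678/(0.1678 + 0.3587) = 0.3187.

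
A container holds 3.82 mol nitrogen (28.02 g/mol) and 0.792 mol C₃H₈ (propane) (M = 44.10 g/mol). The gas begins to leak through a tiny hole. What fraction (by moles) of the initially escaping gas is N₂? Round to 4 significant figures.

Each component's effusion rate ∝ (its partial pressure)·(1/√M) ∝ n_i/√M_i.
x_N₂(eff) = (n_N₂/√M_N₂) / (n_N₂/√M_N₂ + n_C₃H₈/√M_C₃H₈)
= (3.82/√28.02) / (3.82/√28.02 + 0.792/√44.10) = 0.7217/(0.7217 + 0.1193) = 0.8582.

0.8582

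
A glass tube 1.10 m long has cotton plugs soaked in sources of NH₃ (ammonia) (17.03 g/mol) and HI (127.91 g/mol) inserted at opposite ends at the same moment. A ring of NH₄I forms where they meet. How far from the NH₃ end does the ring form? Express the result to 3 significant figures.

In equal time, each gas travels a distance ∝ its rate ∝ 1/√M, so d_NH₃/d_HI = √(M_HI/M_NH₃) = √(127.91/17.03) = 2.741.
With d_NH₃ + d_HI = 1.10 m, d_HI = 1.10/(1 + 2.741) = 0.2941 m.
d_NH₃ = 1.10 − 0.2941 = 0.806 m.

0.806 m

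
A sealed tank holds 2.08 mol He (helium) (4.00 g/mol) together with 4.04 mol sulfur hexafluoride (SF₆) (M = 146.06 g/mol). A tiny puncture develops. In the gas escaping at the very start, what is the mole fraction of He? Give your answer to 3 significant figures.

0.757

Effusion rate of each component ∝ n_i/√M_i (partial pressure × 1/√M).
So x_He in the escaping gas = (n_He/√M_He) / Σ(n_i/√M_i)
= (2.08/√4.00) / (2.08/√4.00 + 4.04/√146.06) = 1.040/(1.040 + 0.3343) = 0.757.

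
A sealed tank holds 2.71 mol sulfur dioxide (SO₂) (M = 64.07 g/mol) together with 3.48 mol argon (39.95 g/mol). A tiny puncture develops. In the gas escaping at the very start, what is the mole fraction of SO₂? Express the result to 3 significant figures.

0.381

Effusion rate of each component ∝ n_i/√M_i (partial pressure × 1/√M).
x_SO₂(eff) = (n_SO₂/√M_SO₂) / (n_SO₂/√M_SO₂ + n_Ar/√M_Ar)
= (2.71/√64.07) / (2.71/√64.07 + 3.48/√39.95) = 0.3386/(0.3386 + 0.5506) = 0.381.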